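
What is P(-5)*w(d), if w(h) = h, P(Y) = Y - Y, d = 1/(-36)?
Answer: 0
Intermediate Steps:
d = -1/36 ≈ -0.027778
P(Y) = 0
P(-5)*w(d) = 0*(-1/36) = 0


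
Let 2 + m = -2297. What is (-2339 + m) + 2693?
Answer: -1945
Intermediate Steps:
m = -2299 (m = -2 - 2297 = -2299)
(-2339 + m) + 2693 = (-2339 - 2299) + 2693 = -4638 + 2693 = -1945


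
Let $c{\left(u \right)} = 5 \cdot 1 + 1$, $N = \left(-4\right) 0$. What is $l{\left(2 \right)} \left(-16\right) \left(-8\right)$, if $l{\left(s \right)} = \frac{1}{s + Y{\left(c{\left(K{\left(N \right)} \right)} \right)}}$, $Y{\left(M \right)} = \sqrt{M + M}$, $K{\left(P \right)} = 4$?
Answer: $-32 + 32 \sqrt{3} \approx 23.426$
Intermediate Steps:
$N = 0$
$c{\left(u \right)} = 6$ ($c{\left(u \right)} = 5 + 1 = 6$)
$Y{\left(M \right)} = \sqrt{2} \sqrt{M}$ ($Y{\left(M \right)} = \sqrt{2 M} = \sqrt{2} \sqrt{M}$)
$l{\left(s \right)} = \frac{1}{s + 2 \sqrt{3}}$ ($l{\left(s \right)} = \frac{1}{s + \sqrt{2} \sqrt{6}} = \frac{1}{s + 2 \sqrt{3}}$)
$l{\left(2 \right)} \left(-16\right) \left(-8\right) = \frac{1}{2 + 2 \sqrt{3}} \left(-16\right) \left(-8\right) = - \frac{16}{2 + 2 \sqrt{3}} \left(-8\right) = \frac{128}{2 + 2 \sqrt{3}}$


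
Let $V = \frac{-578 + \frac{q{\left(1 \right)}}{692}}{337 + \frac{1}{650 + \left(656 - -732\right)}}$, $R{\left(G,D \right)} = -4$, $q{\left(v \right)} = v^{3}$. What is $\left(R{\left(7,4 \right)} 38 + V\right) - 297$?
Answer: $- \frac{107105789203}{237635222} \approx -450.72$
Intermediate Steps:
$V = - \frac{407574525}{237635222}$ ($V = \frac{-578 + \frac{1^{3}}{692}}{337 + \frac{1}{650 + \left(656 - -732\right)}} = \frac{-578 + 1 \cdot \frac{1}{692}}{337 + \frac{1}{650 + \left(656 + 732\right)}} = \frac{-578 + \frac{1}{692}}{337 + \frac{1}{650 + 1388}} = - \frac{399975}{692 \left(337 + \frac{1}{2038}\right)} = - \frac{399975}{692 \cdot \frac{686807}{2038}} = \left(- \frac{399975}{692}\right) \frac{2038}{686807} = - \frac{407574525}{237635222} \approx -1.7151$)
$\left(R{\left(7,4 \right)} 38 + V\right) - 297 = \left(\left(-4\right) 38 - \frac{407574525}{237635222}\right) - 297 = \left(-152 - \frac{407574525}{237635222}\right) - 297 = - \frac{36528128269}{237635222} - 297 = - \frac{107105789203}{237635222}$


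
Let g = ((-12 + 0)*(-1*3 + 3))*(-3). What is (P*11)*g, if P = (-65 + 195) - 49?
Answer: 0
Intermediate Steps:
P = 81 (P = 130 - 49 = 81)
g = 0 (g = -12*(-3 + 3)*(-3) = -12*0*(-3) = 0*(-3) = 0)
(P*11)*g = (81*11)*0 = 891*0 = 0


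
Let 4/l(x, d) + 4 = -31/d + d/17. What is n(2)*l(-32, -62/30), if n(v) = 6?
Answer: 3060/1387 ≈ 2.2062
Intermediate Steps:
l(x, d) = 4/(-4 - 31/d + d/17) (l(x, d) = 4/(-4 + (-31/d + d/17)) = 4/(-4 - 31/d + d/17))
n(2)*l(-32, -62/30) = 6*(68*(-62/30)/(-527 + (-62/30)² - (-4216)/30)) = 6*(68*(-62*1/30)/(-527 + (-62*1/30)² - (-4216)/30)) = 6*(68*(-31/15)/(-527 + (-31/15)² - 68*(-31/15))) = 6*(68*(-31/15)/(-527 + 961/225 + 2108/15)) = 6*(68*(-31/15)/(-85994/225)) = 6*(68*(-31/15)*(-225/85994)) = 6*(510/1387) = 3060/1387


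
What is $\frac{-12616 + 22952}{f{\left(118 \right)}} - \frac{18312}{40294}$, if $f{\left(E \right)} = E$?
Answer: $\frac{103579492}{1188673} \approx 87.139$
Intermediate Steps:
$\frac{-12616 + 22952}{f{\left(118 \right)}} - \frac{18312}{40294} = \frac{-12616 + 22952}{118} - \frac{18312}{40294} = 10336 \cdot \frac{1}{118} - \frac{9156}{20147} = \frac{5168}{59} - \frac{9156}{20147} = \frac{103579492}{1188673}$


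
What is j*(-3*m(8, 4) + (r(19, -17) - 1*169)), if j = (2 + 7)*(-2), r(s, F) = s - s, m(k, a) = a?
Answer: 3258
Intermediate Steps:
r(s, F) = 0
j = -18 (j = 9*(-2) = -18)
j*(-3*m(8, 4) + (r(19, -17) - 1*169)) = -18*(-3*4 + (0 - 1*169)) = -18*(-12 + (0 - 169)) = -18*(-12 - 169) = -18*(-181) = 3258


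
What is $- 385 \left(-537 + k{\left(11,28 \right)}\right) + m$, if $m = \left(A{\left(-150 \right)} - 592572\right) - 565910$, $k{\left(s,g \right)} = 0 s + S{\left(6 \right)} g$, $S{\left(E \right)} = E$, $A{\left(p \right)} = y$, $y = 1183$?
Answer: $-1015234$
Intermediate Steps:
$A{\left(p \right)} = 1183$
$k{\left(s,g \right)} = 6 g$ ($k{\left(s,g \right)} = 0 s + 6 g = 0 + 6 g = 6 g$)
$m = -1157299$ ($m = \left(1183 - 592572\right) - 565910 = -591389 - 565910 = -1157299$)
$- 385 \left(-537 + k{\left(11,28 \right)}\right) + m = - 385 \left(-537 + 6 \cdot 28\right) - 1157299 = - 385 \left(-537 + 168\right) - 1157299 = \left(-385\right) \left(-369\right) - 1157299 = 142065 - 1157299 = -1015234$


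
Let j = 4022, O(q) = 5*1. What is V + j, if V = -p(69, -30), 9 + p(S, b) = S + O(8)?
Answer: 3957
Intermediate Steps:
O(q) = 5
p(S, b) = -4 + S (p(S, b) = -9 + (S + 5) = -9 + (5 + S) = -4 + S)
V = -65 (V = -(-4 + 69) = -1*65 = -65)
V + j = -65 + 4022 = 3957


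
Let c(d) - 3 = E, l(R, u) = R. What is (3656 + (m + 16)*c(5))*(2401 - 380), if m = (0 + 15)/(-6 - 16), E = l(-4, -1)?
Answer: 161871995/22 ≈ 7.3578e+6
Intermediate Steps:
E = -4
m = -15/22 (m = 15/(-22) = 15*(-1/22) = -15/22 ≈ -0.68182)
c(d) = -1 (c(d) = 3 - 4 = -1)
(3656 + (m + 16)*c(5))*(2401 - 380) = (3656 + (-15/22 + 16)*(-1))*(2401 - 380) = (3656 + (337/22)*(-1))*2021 = (3656 - 337/22)*2021 = (80095/22)*2021 = 161871995/22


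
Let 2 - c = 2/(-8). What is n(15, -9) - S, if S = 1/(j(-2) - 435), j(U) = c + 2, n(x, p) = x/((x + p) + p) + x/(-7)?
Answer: -86122/12061 ≈ -7.1405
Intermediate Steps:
c = 9/4 (c = 2 - 2/(-8) = 2 - 2*(-1)/8 = 2 - 1*(-¼) = 2 + ¼ = 9/4 ≈ 2.2500)
n(x, p) = -x/7 + x/(x + 2*p) (n(x, p) = x/((p + x) + p) + x*(-⅐) = x/(x + 2*p) - x/7 = -x/7 + x/(x + 2*p))
j(U) = 17/4 (j(U) = 9/4 + 2 = 17/4)
S = -4/1723 (S = 1/(17/4 - 435) = 1/(-1723/4) = -4/1723 ≈ -0.0023215)
n(15, -9) - S = (⅐)*15*(7 - 1*15 - 2*(-9))/(15 + 2*(-9)) - 1*(-4/1723) = (⅐)*15*(7 - 15 + 18)/(15 - 18) + 4/1723 = (⅐)*15*10/(-3) + 4/1723 = (⅐)*15*(-⅓)*10 + 4/1723 = -50/7 + 4/1723 = -86122/12061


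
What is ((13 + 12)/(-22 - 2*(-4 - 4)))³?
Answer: -15625/216 ≈ -72.338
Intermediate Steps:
((13 + 12)/(-22 - 2*(-4 - 4)))³ = (25/(-22 - 2*(-8)))³ = (25/(-22 + 16))³ = (25/(-6))³ = (25*(-⅙))³ = (-25/6)³ = -15625/216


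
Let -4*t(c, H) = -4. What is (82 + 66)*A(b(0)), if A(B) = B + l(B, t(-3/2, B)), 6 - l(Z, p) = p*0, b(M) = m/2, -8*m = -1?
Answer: 3589/4 ≈ 897.25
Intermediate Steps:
m = ⅛ (m = -⅛*(-1) = ⅛ ≈ 0.12500)
b(M) = 1/16 (b(M) = (⅛)/2 = (⅛)*(½) = 1/16)
t(c, H) = 1 (t(c, H) = -¼*(-4) = 1)
l(Z, p) = 6 (l(Z, p) = 6 - p*0 = 6 - 1*0 = 6 + 0 = 6)
A(B) = 6 + B (A(B) = B + 6 = 6 + B)
(82 + 66)*A(b(0)) = (82 + 66)*(6 + 1/16) = 148*(97/16) = 3589/4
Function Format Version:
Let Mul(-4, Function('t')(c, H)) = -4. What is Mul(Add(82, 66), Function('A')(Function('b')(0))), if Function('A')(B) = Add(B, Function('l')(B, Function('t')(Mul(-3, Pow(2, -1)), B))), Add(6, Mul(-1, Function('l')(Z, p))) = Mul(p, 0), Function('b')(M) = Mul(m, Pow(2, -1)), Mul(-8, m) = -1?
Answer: Rational(3589, 4) ≈ 897.25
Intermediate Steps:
m = Rational(1, 8) (m = Mul(Rational(-1, 8), -1) = Rational(1, 8) ≈ 0.12500)
Function('b')(M) = Rational(1, 16) (Function('b')(M) = Mul(Rational(1, 8), Pow(2, -1)) = Mul(Rational(1, 8), Rational(1, 2)) = Rational(1, 16))
Function('t')(c, H) = 1 (Function('t')(c, H) = Mul(Rational(-1, 4), -4) = 1)
Function('l')(Z, p) = 6 (Function('l')(Z, p) = Add(6, Mul(-1, Mul(p, 0))) = Add(6, Mul(-1, 0)) = Add(6, 0) = 6)
Function('A')(B) = Add(6, B) (Function('A')(B) = Add(B, 6) = Add(6, B))
Mul(Add(82, 66), Function('A')(Function('b')(0))) = Mul(Add(82, 66), Add(6, Rational(1, 16))) = Mul(148, Rational(97, 16)) = Rational(3589, 4)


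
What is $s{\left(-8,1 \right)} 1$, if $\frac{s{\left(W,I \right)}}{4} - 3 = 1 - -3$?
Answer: $28$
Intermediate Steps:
$s{\left(W,I \right)} = 28$ ($s{\left(W,I \right)} = 12 + 4 \left(1 - -3\right) = 12 + 4 \left(1 + 3\right) = 12 + 4 \cdot 4 = 12 + 16 = 28$)
$s{\left(-8,1 \right)} 1 = 28 \cdot 1 = 28$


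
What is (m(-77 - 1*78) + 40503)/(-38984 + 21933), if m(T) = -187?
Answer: -40316/17051 ≈ -2.3644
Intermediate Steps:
(m(-77 - 1*78) + 40503)/(-38984 + 21933) = (-187 + 40503)/(-38984 + 21933) = 40316/(-17051) = 40316*(-1/17051) = -40316/17051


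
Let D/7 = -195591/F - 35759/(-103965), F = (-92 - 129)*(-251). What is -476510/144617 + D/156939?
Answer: -431295334163172613844/130889070064874637945 ≈ -3.2951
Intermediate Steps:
F = 55471 (F = -221*(-251) = 55471)
D = -128457215782/5767042515 (D = 7*(-195591/55471 - 35759/(-103965)) = 7*(-195591*1/55471 - 35759*(-1/103965)) = 7*(-195591/55471 + 35759/103965) = 7*(-18351030826/5767042515) = -128457215782/5767042515 ≈ -22.274)
-476510/144617 + D/156939 = -476510/144617 - 128457215782/5767042515/156939 = -476510*1/144617 - 128457215782/5767042515*1/156939 = -476510/144617 - 128457215782/905073885261585 = -431295334163172613844/130889070064874637945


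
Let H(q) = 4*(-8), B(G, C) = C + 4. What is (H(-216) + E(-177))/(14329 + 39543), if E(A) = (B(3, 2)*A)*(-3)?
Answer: 1577/26936 ≈ 0.058546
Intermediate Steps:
B(G, C) = 4 + C
E(A) = -18*A (E(A) = ((4 + 2)*A)*(-3) = (6*A)*(-3) = -18*A)
H(q) = -32
(H(-216) + E(-177))/(14329 + 39543) = (-32 - 18*(-177))/(14329 + 39543) = (-32 + 3186)/53872 = 3154*(1/53872) = 1577/26936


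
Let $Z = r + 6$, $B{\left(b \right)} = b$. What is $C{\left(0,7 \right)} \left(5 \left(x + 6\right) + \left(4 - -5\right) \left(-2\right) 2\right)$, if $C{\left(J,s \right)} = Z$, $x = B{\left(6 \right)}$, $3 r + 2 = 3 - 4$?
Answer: $120$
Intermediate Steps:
$r = -1$ ($r = - \frac{2}{3} + \frac{3 - 4}{3} = - \frac{2}{3} + \frac{1}{3} \left(-1\right) = - \frac{2}{3} - \frac{1}{3} = -1$)
$Z = 5$ ($Z = -1 + 6 = 5$)
$x = 6$
$C{\left(J,s \right)} = 5$
$C{\left(0,7 \right)} \left(5 \left(x + 6\right) + \left(4 - -5\right) \left(-2\right) 2\right) = 5 \left(5 \left(6 + 6\right) + \left(4 - -5\right) \left(-2\right) 2\right) = 5 \left(5 \cdot 12 + \left(4 + 5\right) \left(-2\right) 2\right) = 5 \left(60 + 9 \left(-2\right) 2\right) = 5 \left(60 - 36\right) = 5 \cdot 24 = 120$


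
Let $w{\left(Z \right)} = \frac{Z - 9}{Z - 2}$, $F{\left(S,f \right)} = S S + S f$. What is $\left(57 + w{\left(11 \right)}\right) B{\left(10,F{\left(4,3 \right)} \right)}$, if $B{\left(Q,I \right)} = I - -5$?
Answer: $\frac{5665}{3} \approx 1888.3$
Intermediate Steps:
$F{\left(S,f \right)} = S^{2} + S f$
$B{\left(Q,I \right)} = 5 + I$ ($B{\left(Q,I \right)} = I + 5 = 5 + I$)
$w{\left(Z \right)} = \frac{-9 + Z}{-2 + Z}$
$\left(57 + w{\left(11 \right)}\right) B{\left(10,F{\left(4,3 \right)} \right)} = \left(57 + \frac{-9 + 11}{-2 + 11}\right) \left(5 + 4 \left(4 + 3\right)\right) = \left(57 + \frac{1}{9} \cdot 2\right) \left(5 + 4 \cdot 7\right) = \left(57 + \frac{1}{9} \cdot 2\right) \left(5 + 28\right) = \left(57 + \frac{2}{9}\right) 33 = \frac{515}{9} \cdot 33 = \frac{5665}{3}$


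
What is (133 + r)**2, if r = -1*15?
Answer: 13924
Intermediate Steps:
r = -15
(133 + r)**2 = (133 - 15)**2 = 118**2 = 13924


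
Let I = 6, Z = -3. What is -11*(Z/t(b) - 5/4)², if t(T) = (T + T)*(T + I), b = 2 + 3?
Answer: -78961/4400 ≈ -17.946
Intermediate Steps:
b = 5
t(T) = 2*T*(6 + T) (t(T) = (T + T)*(T + 6) = (2*T)*(6 + T) = 2*T*(6 + T))
-11*(Z/t(b) - 5/4)² = -11*(-3*1/(10*(6 + 5)) - 5/4)² = -11*(-3/(2*5*11) - 5*¼)² = -11*(-3/110 - 5/4)² = -11*(-281/220)² = -11*78961/48400 = -78961/4400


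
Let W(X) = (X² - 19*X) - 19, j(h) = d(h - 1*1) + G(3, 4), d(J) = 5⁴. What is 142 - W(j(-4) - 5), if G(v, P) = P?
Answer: -377359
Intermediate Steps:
d(J) = 625
j(h) = 629 (j(h) = 625 + 4 = 629)
W(X) = -19 + X² - 19*X
142 - W(j(-4) - 5) = 142 - (-19 + (629 - 5)² - 19*(629 - 5)) = 142 - (-19 + 624² - 19*624) = 142 - (-19 + 389376 - 11856) = 142 - 1*377501 = 142 - 377501 = -377359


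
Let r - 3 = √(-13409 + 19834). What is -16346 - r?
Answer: -16349 - 5*√257 ≈ -16429.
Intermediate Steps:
r = 3 + 5*√257 (r = 3 + √(-13409 + 19834) = 3 + √6425 = 3 + 5*√257 ≈ 83.156)
-16346 - r = -16346 - (3 + 5*√257) = -16346 + (-3 - 5*√257) = -16349 - 5*√257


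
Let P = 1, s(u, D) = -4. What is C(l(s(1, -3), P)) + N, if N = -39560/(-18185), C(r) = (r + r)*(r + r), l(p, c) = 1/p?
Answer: 35285/14548 ≈ 2.4254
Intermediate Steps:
C(r) = 4*r² (C(r) = (2*r)*(2*r) = 4*r²)
N = 7912/3637 (N = -39560*(-1/18185) = 7912/3637 ≈ 2.1754)
C(l(s(1, -3), P)) + N = 4*(1/(-4))² + 7912/3637 = 4*(-¼)² + 7912/3637 = 4*(1/16) + 7912/3637 = ¼ + 7912/3637 = 35285/14548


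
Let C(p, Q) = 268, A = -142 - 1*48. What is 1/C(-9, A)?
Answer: 1/268 ≈ 0.0037313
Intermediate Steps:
A = -190 (A = -142 - 48 = -190)
1/C(-9, A) = 1/268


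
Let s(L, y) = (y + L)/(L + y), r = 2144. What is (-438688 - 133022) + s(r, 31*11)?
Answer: -571709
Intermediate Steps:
s(L, y) = 1 (s(L, y) = (L + y)/(L + y) = 1)
(-438688 - 133022) + s(r, 31*11) = (-438688 - 133022) + 1 = -571710 + 1 = -571709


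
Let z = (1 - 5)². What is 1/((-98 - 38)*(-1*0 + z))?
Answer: -1/2176 ≈ -0.00045956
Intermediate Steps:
z = 16 (z = (-4)² = 16)
1/((-98 - 38)*(-1*0 + z)) = 1/((-98 - 38)*(-1*0 + 16)) = 1/(-136*(0 + 16)) = 1/(-136*16) = 1/(-2176) = -1/2176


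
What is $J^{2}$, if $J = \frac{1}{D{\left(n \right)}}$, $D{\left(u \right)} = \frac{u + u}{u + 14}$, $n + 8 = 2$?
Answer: $\frac{4}{9} \approx 0.44444$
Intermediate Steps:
$n = -6$ ($n = -8 + 2 = -6$)
$D{\left(u \right)} = \frac{2 u}{14 + u}$
$J = - \frac{2}{3}$ ($J = \frac{1}{2 \left(-6\right) \frac{1}{14 - 6}} = \frac{1}{2 \left(-6\right) \frac{1}{8}} = \frac{1}{- \frac{3}{2}} = - \frac{2}{3} \approx -0.66667$)
$J^{2} = \left(- \frac{2}{3}\right)^{2} = \frac{4}{9}$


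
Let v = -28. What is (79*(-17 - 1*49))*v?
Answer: 145992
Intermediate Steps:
(79*(-17 - 1*49))*v = (79*(-17 - 1*49))*(-28) = (79*(-17 - 49))*(-28) = (79*(-66))*(-28) = -5214*(-28) = 145992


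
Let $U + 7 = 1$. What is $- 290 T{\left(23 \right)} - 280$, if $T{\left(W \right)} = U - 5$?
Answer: $2910$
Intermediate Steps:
$U = -6$ ($U = -7 + 1 = -6$)
$T{\left(W \right)} = -11$ ($T{\left(W \right)} = -6 - 5 = -11$)
$- 290 T{\left(23 \right)} - 280 = \left(-290\right) \left(-11\right) - 280 = 3190 - 280 = 2910$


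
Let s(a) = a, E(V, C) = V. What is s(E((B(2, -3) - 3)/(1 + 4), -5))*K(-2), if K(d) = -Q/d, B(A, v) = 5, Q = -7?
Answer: -7/5 ≈ -1.4000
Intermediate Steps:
K(d) = 7/d (K(d) = -(-7)/d = 7/d)
s(E((B(2, -3) - 3)/(1 + 4), -5))*K(-2) = ((5 - 3)/(1 + 4))*(7/(-2)) = (2/5)*(7*(-½)) = (2*(⅕))*(-7/2) = (⅖)*(-7/2) = -7/5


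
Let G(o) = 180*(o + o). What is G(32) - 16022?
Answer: -4502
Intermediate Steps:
G(o) = 360*o (G(o) = 180*(2*o) = 360*o)
G(32) - 16022 = 360*32 - 16022 = 11520 - 16022 = -4502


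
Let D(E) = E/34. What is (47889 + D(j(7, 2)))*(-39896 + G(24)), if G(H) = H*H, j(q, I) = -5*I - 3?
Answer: -32010667580/17 ≈ -1.8830e+9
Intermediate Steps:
j(q, I) = -3 - 5*I
G(H) = H**2
D(E) = E/34 (D(E) = E*(1/34) = E/34)
(47889 + D(j(7, 2)))*(-39896 + G(24)) = (47889 + (-3 - 5*2)/34)*(-39896 + 24**2) = (47889 + (-3 - 10)/34)*(-39896 + 576) = (47889 + (1/34)*(-13))*(-39320) = (47889 - 13/34)*(-39320) = (1628213/34)*(-39320) = -32010667580/17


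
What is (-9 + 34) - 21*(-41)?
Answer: 886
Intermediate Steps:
(-9 + 34) - 21*(-41) = 25 + 861 = 886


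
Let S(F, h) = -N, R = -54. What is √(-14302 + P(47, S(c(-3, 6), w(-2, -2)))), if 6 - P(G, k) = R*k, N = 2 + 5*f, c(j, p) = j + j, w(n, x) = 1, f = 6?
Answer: 2*I*√4006 ≈ 126.59*I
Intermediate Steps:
c(j, p) = 2*j
N = 32 (N = 2 + 5*6 = 2 + 30 = 32)
S(F, h) = -32 (S(F, h) = -1*32 = -32)
P(G, k) = 6 + 54*k (P(G, k) = 6 - (-54)*k = 6 + 54*k)
√(-14302 + P(47, S(c(-3, 6), w(-2, -2)))) = √(-14302 + (6 + 54*(-32))) = √(-14302 + (6 - 1728)) = √(-14302 - 1722) = √(-16024) = 2*I*√4006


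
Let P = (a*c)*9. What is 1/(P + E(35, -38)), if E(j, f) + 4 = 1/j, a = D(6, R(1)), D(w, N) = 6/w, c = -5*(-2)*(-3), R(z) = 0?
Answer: -35/9589 ≈ -0.0036500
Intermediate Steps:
c = -30 (c = 10*(-3) = -30)
a = 1 (a = 6/6 = 6*(1/6) = 1)
E(j, f) = -4 + 1/j
P = -270 (P = (1*(-30))*9 = -30*9 = -270)
1/(P + E(35, -38)) = 1/(-270 + (-4 + 1/35)) = 1/(-270 - 139/35) = 1/(-9589/35) = -35/9589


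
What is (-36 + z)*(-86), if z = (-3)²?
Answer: 2322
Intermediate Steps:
z = 9
(-36 + z)*(-86) = (-36 + 9)*(-86) = -27*(-86) = 2322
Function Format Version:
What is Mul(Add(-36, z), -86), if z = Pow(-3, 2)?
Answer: 2322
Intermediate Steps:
z = 9
Mul(Add(-36, z), -86) = Mul(Add(-36, 9), -86) = Mul(-27, -86) = 2322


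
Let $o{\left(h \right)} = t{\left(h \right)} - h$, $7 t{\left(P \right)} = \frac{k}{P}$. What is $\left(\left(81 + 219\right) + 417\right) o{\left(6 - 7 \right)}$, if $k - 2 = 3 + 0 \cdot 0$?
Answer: $\frac{1434}{7} \approx 204.86$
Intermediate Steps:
$k = 5$ ($k = 2 + \left(3 + 0 \cdot 0\right) = 2 + \left(3 + 0\right) = 2 + 3 = 5$)
$t{\left(P \right)} = \frac{5}{7 P}$ ($t{\left(P \right)} = \frac{5 \frac{1}{P}}{7} = \frac{5}{7 P}$)
$o{\left(h \right)} = - h + \frac{5}{7 h}$ ($o{\left(h \right)} = \frac{5}{7 h} - h = - h + \frac{5}{7 h}$)
$\left(\left(81 + 219\right) + 417\right) o{\left(6 - 7 \right)} = \left(\left(81 + 219\right) + 417\right) \left(- (6 - 7) + \frac{5}{7 \left(6 - 7\right)}\right) = \left(300 + 417\right) \left(- (6 - 7) + \frac{5}{7 \left(6 - 7\right)}\right) = 717 \left(\left(-1\right) \left(-1\right) + \frac{5}{7 \left(-1\right)}\right) = 717 \left(1 + \frac{5}{7} \left(-1\right)\right) = 717 \left(1 - \frac{5}{7}\right) = 717 \cdot \frac{2}{7} = \frac{1434}{7}$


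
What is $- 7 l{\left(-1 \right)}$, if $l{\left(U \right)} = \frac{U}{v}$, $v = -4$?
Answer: $- \frac{7}{4} \approx -1.75$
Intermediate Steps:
$l{\left(U \right)} = - \frac{U}{4}$ ($l{\left(U \right)} = \frac{U}{-4} = U \left(- \frac{1}{4}\right) = - \frac{U}{4}$)
$- 7 l{\left(-1 \right)} = - 7 \left(\left(- \frac{1}{4}\right) \left(-1\right)\right) = \left(-7\right) \frac{1}{4} = - \frac{7}{4}$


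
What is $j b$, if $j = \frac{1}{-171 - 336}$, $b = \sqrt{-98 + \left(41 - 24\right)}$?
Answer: $- \frac{3 i}{169} \approx - 0.017751 i$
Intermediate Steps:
$b = 9 i$ ($b = \sqrt{-98 + \left(41 - 24\right)} = \sqrt{-98 + 17} = \sqrt{-81} = 9 i \approx 9.0 i$)
$j = - \frac{1}{507}$ ($j = \frac{1}{-507} = - \frac{1}{507} \approx -0.0019724$)
$j b = - \frac{9 i}{507} = - \frac{3 i}{169}$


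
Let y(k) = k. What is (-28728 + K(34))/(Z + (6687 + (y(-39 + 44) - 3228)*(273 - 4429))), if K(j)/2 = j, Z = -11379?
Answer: -7165/3347524 ≈ -0.0021404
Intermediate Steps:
K(j) = 2*j
(-28728 + K(34))/(Z + (6687 + (y(-39 + 44) - 3228)*(273 - 4429))) = (-28728 + 2*34)/(-11379 + (6687 + ((-39 + 44) - 3228)*(273 - 4429))) = (-28728 + 68)/(-11379 + (6687 + (5 - 3228)*(-4156))) = -28660/(-11379 + (6687 - 3223*(-4156))) = -28660/(-11379 + (6687 + 13394788)) = -28660/(-11379 + 13401475) = -28660/13390096 = -28660*1/13390096 = -7165/3347524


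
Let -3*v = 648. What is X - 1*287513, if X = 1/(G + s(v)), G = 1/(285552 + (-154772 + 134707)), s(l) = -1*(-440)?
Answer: -33585624107666/116814281 ≈ -2.8751e+5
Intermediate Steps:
v = -216 (v = -⅓*648 = -216)
s(l) = 440
G = 1/265487 (G = 1/(285552 - 20065) = 1/265487 ≈ 3.7667e-6)
X = 265487/116814281 (X = 1/(1/265487 + 440) = 1/(116814281/265487) = 265487/116814281 ≈ 0.0022727)
X - 1*287513 = 265487/116814281 - 1*287513 = 265487/116814281 - 287513 = -33585624107666/116814281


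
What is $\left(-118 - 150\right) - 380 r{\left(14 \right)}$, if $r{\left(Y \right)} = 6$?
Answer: $-2548$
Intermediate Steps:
$\left(-118 - 150\right) - 380 r{\left(14 \right)} = \left(-118 - 150\right) - 2280 = -268 - 2280 = -2548$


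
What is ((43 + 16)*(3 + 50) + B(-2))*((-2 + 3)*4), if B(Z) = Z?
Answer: 12500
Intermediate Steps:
((43 + 16)*(3 + 50) + B(-2))*((-2 + 3)*4) = ((43 + 16)*(3 + 50) - 2)*((-2 + 3)*4) = (59*53 - 2)*(1*4) = (3127 - 2)*4 = 3125*4 = 12500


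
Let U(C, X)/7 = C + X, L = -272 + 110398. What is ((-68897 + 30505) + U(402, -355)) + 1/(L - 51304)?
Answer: -2238941785/58822 ≈ -38063.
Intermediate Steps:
L = 110126
U(C, X) = 7*C + 7*X (U(C, X) = 7*(C + X) = 7*C + 7*X)
((-68897 + 30505) + U(402, -355)) + 1/(L - 51304) = ((-68897 + 30505) + (7*402 + 7*(-355))) + 1/(110126 - 51304) = (-38392 + (2814 - 2485)) + 1/58822 = (-38392 + 329) + 1/58822 = -38063 + 1/58822 = -2238941785/58822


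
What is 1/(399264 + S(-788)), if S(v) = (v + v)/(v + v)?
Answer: 1/399265 ≈ 2.5046e-6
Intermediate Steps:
S(v) = 1 (S(v) = (2*v)/((2*v)) = (2*v)*(1/(2*v)) = 1)
1/(399264 + S(-788)) = 1/(399264 + 1) = 1/399265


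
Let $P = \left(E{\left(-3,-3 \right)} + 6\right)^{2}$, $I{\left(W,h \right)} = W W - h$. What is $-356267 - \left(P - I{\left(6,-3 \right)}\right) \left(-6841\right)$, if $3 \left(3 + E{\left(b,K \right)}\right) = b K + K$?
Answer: $-452041$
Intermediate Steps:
$E{\left(b,K \right)} = -3 + \frac{K}{3} + \frac{K b}{3}$ ($E{\left(b,K \right)} = -3 + \frac{b K + K}{3} = -3 + \frac{K b + K}{3} = -3 + \frac{K + K b}{3} = -3 + \left(\frac{K}{3} + \frac{K b}{3}\right) = -3 + \frac{K}{3} + \frac{K b}{3}$)
$I{\left(W,h \right)} = W^{2} - h$
$P = 25$ ($P = \left(\left(-3 + \frac{1}{3} \left(-3\right) + \frac{1}{3} \left(-3\right) \left(-3\right)\right) + 6\right)^{2} = \left(\left(-3 - 1 + 3\right) + 6\right)^{2} = \left(-1 + 6\right)^{2} = 5^{2} = 25$)
$-356267 - \left(P - I{\left(6,-3 \right)}\right) \left(-6841\right) = -356267 - \left(25 - \left(6^{2} - -3\right)\right) \left(-6841\right) = -356267 - \left(25 - \left(36 + 3\right)\right) \left(-6841\right) = -356267 - \left(25 - 39\right) \left(-6841\right) = -356267 - \left(-14\right) \left(-6841\right) = -356267 - 95774 = -452041$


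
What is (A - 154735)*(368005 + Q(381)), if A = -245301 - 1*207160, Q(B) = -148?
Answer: -223361298972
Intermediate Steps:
A = -452461 (A = -245301 - 207160 = -452461)
(A - 154735)*(368005 + Q(381)) = (-452461 - 154735)*(368005 - 148) = -607196*367857 = -223361298972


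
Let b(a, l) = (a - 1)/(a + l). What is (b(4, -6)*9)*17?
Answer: -459/2 ≈ -229.50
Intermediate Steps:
b(a, l) = (-1 + a)/(a + l)
(b(4, -6)*9)*17 = (((-1 + 4)/(4 - 6))*9)*17 = ((3/(-2))*9)*17 = (-1/2*3*9)*17 = -3/2*9*17 = -27/2*17 = -459/2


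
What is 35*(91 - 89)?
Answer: 70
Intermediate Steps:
35*(91 - 89) = 35*2 = 70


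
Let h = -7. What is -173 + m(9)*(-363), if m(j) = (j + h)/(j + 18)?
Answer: -1799/9 ≈ -199.89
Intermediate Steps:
m(j) = (-7 + j)/(18 + j) (m(j) = (j - 7)/(j + 18) = (-7 + j)/(18 + j))
-173 + m(9)*(-363) = -173 + ((-7 + 9)/(18 + 9))*(-363) = -173 + (2/27)*(-363) = -173 - 242/9 = -1799/9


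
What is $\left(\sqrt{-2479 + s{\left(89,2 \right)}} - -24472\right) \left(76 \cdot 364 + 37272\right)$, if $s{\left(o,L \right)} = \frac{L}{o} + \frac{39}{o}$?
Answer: $1589113792 + \frac{194808 i \sqrt{2181390}}{89} \approx 1.5891 \cdot 10^{9} + 3.2328 \cdot 10^{6} i$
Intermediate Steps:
$s{\left(o,L \right)} = \frac{39}{o} + \frac{L}{o}$
$\left(\sqrt{-2479 + s{\left(89,2 \right)}} - -24472\right) \left(76 \cdot 364 + 37272\right) = \left(\sqrt{-2479 + \frac{39 + 2}{89}} - -24472\right) \left(76 \cdot 364 + 37272\right) = \left(\sqrt{-2479 + \frac{1}{89} \cdot 41} + 24472\right) \left(27664 + 37272\right) = \left(\sqrt{-2479 + \frac{41}{89}} + 24472\right) 64936 = \left(\sqrt{- \frac{220590}{89}} + 24472\right) 64936 = \left(\frac{3 i \sqrt{2181390}}{89} + 24472\right) 64936 = \left(24472 + \frac{3 i \sqrt{2181390}}{89}\right) 64936 = 1589113792 + \frac{194808 i \sqrt{2181390}}{89}$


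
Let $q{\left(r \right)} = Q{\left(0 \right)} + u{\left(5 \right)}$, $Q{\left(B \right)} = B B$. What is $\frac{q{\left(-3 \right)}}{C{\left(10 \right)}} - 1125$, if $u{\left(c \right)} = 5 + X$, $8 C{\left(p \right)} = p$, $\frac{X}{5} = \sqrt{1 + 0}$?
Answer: $-1117$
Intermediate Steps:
$X = 5$ ($X = 5 \sqrt{1 + 0} = 5 \sqrt{1} = 5 \cdot 1 = 5$)
$Q{\left(B \right)} = B^{2}$
$C{\left(p \right)} = \frac{p}{8}$
$u{\left(c \right)} = 10$ ($u{\left(c \right)} = 5 + 5 = 10$)
$q{\left(r \right)} = 10$ ($q{\left(r \right)} = 0^{2} + 10 = 0 + 10 = 10$)
$\frac{q{\left(-3 \right)}}{C{\left(10 \right)}} - 1125 = \frac{10}{\frac{1}{8} \cdot 10} - 1125 = \frac{10}{\frac{5}{4}} - 1125 = 10 \cdot \frac{4}{5} - 1125 = 8 - 1125 = -1117$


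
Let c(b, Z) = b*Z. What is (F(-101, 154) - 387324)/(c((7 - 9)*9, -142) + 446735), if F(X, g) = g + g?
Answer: -387016/449291 ≈ -0.86139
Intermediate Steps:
F(X, g) = 2*g
c(b, Z) = Z*b
(F(-101, 154) - 387324)/(c((7 - 9)*9, -142) + 446735) = (2*154 - 387324)/(-142*(7 - 9)*9 + 446735) = (308 - 387324)/(-(-284)*9 + 446735) = -387016/(-142*(-18) + 446735) = -387016/(2556 + 446735) = -387016/449291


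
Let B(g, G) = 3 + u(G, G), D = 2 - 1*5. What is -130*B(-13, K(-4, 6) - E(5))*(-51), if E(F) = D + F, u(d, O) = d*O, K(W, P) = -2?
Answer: 125970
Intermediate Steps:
D = -3 (D = 2 - 5 = -3)
u(d, O) = O*d
E(F) = -3 + F
B(g, G) = 3 + G**2 (B(g, G) = 3 + G*G = 3 + G**2)
-130*B(-13, K(-4, 6) - E(5))*(-51) = -130*(3 + (-2 - (-3 + 5))**2)*(-51) = -130*(3 + (-2 - 1*2)**2)*(-51) = -130*(3 + (-2 - 2)**2)*(-51) = -130*(3 + (-4)**2)*(-51) = -130*(3 + 16)*(-51) = -130*19*(-51) = -2470*(-51) = 125970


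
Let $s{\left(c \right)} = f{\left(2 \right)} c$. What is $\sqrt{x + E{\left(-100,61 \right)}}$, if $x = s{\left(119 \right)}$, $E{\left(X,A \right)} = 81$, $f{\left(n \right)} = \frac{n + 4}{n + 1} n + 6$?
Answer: $\sqrt{1271} \approx 35.651$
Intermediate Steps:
$f{\left(n \right)} = 6 + \frac{n \left(4 + n\right)}{1 + n}$ ($f{\left(n \right)} = \frac{4 + n}{1 + n} n + 6 = \frac{n \left(4 + n\right)}{1 + n} + 6 = 6 + \frac{n \left(4 + n\right)}{1 + n}$)
$s{\left(c \right)} = 10 c$ ($s{\left(c \right)} = \frac{6 + 2^{2} + 10 \cdot 2}{1 + 2} c = \frac{6 + 4 + 20}{3} c = \frac{1}{3} \cdot 30 c = 10 c$)
$x = 1190$ ($x = 10 \cdot 119 = 1190$)
$\sqrt{x + E{\left(-100,61 \right)}} = \sqrt{1190 + 81} = \sqrt{1271}$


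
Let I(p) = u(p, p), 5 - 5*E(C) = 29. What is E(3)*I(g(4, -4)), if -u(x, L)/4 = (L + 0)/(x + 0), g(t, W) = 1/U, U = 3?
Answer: 96/5 ≈ 19.200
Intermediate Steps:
E(C) = -24/5 (E(C) = 1 - ⅕*29 = 1 - 29/5 = -24/5)
g(t, W) = ⅓ (g(t, W) = 1/3 = ⅓)
u(x, L) = -4*L/x (u(x, L) = -4*(L + 0)/(x + 0) = -4*L/x)
I(p) = -4 (I(p) = -4*p/p = -4)
E(3)*I(g(4, -4)) = -24/5*(-4) = 96/5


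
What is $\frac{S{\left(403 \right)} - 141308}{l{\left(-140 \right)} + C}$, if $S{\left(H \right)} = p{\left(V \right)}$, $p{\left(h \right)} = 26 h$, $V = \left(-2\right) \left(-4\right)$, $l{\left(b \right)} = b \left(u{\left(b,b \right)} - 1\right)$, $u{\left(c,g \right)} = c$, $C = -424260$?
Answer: $\frac{7055}{20226} \approx 0.34881$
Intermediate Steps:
$l{\left(b \right)} = b \left(-1 + b\right)$ ($l{\left(b \right)} = b \left(b - 1\right) = b \left(-1 + b\right)$)
$V = 8$
$S{\left(H \right)} = 208$ ($S{\left(H \right)} = 26 \cdot 8 = 208$)
$\frac{S{\left(403 \right)} - 141308}{l{\left(-140 \right)} + C} = \frac{208 - 141308}{- 140 \left(-1 - 140\right) - 424260} = - \frac{141100}{\left(-140\right) \left(-141\right) - 424260} = - \frac{141100}{19740 - 424260} = - \frac{141100}{-404520} = \left(-141100\right) \left(- \frac{1}{404520}\right) = \frac{7055}{20226}$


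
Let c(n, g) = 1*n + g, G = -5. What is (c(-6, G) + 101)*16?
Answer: 1440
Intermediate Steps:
c(n, g) = g + n (c(n, g) = n + g = g + n)
(c(-6, G) + 101)*16 = ((-5 - 6) + 101)*16 = (-11 + 101)*16 = 90*16 = 1440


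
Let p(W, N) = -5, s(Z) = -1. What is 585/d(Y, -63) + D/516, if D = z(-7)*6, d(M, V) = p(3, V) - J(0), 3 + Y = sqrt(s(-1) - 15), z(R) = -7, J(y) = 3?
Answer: -25183/344 ≈ -73.206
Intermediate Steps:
Y = -3 + 4*I (Y = -3 + sqrt(-1 - 15) = -3 + sqrt(-16) = -3 + 4*I ≈ -3.0 + 4.0*I)
d(M, V) = -8 (d(M, V) = -5 - 1*3 = -5 - 3 = -8)
D = -42 (D = -7*6 = -42)
585/d(Y, -63) + D/516 = 585/(-8) - 42/516 = 585*(-1/8) - 42*1/516 = -585/8 - 7/86 = -25183/344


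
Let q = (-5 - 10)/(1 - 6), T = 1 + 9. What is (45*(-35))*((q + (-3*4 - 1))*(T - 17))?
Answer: -110250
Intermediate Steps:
T = 10
q = 3 (q = -15/(-5) = -15*(-1/5) = 3)
(45*(-35))*((q + (-3*4 - 1))*(T - 17)) = (45*(-35))*((3 + (-3*4 - 1))*(10 - 17)) = -1575*(3 + (-12 - 1))*(-7) = -1575*(3 - 13)*(-7) = -(-15750)*(-7) = -1575*70 = -110250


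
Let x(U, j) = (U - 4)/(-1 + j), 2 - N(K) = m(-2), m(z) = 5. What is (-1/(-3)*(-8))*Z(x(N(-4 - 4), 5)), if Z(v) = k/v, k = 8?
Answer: 256/21 ≈ 12.190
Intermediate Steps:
N(K) = -3 (N(K) = 2 - 1*5 = 2 - 5 = -3)
x(U, j) = (-4 + U)/(-1 + j)
Z(v) = 8/v
(-1/(-3)*(-8))*Z(x(N(-4 - 4), 5)) = (-1/(-3)*(-8))*(8/(((-4 - 3)/(-1 + 5)))) = (-1*(-1/3)*(-8))*(8/((-7/4))) = ((1/3)*(-8))*(8/(((1/4)*(-7)))) = -64/(3*(-7/4)) = -64*(-4)/(3*7) = -8/3*(-32/7) = 256/21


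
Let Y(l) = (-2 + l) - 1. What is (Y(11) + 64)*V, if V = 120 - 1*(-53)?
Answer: 12456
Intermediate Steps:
Y(l) = -3 + l
V = 173 (V = 120 + 53 = 173)
(Y(11) + 64)*V = ((-3 + 11) + 64)*173 = (8 + 64)*173 = 72*173 = 12456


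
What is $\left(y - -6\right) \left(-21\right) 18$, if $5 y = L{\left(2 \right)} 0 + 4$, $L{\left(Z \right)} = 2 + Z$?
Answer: $- \frac{12852}{5} \approx -2570.4$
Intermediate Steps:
$y = \frac{4}{5}$ ($y = \frac{\left(2 + 2\right) 0 + 4}{5} = \frac{4 \cdot 0 + 4}{5} = \frac{0 + 4}{5} = \frac{1}{5} \cdot 4 = \frac{4}{5} \approx 0.8$)
$\left(y - -6\right) \left(-21\right) 18 = \left(\frac{4}{5} - -6\right) \left(-21\right) 18 = \left(\frac{4}{5} + 6\right) \left(-21\right) 18 = \frac{34}{5} \left(-21\right) 18 = \left(- \frac{714}{5}\right) 18 = - \frac{12852}{5}$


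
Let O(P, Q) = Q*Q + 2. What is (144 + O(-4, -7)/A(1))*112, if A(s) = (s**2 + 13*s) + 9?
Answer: 376656/23 ≈ 16376.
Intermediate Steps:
O(P, Q) = 2 + Q**2 (O(P, Q) = Q**2 + 2 = 2 + Q**2)
A(s) = 9 + s**2 + 13*s
(144 + O(-4, -7)/A(1))*112 = (144 + (2 + (-7)**2)/(9 + 1**2 + 13*1))*112 = (144 + (2 + 49)/(9 + 1 + 13))*112 = (144 + 51/23)*112 = (3363/23)*112 = 376656/23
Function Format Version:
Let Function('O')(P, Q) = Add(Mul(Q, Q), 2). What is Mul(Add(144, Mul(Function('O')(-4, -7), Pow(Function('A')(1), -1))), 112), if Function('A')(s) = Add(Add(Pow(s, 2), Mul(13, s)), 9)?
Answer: Rational(376656, 23) ≈ 16376.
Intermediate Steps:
Function('O')(P, Q) = Add(2, Pow(Q, 2)) (Function('O')(P, Q) = Add(Pow(Q, 2), 2) = Add(2, Pow(Q, 2)))
Function('A')(s) = Add(9, Pow(s, 2), Mul(13, s))
Mul(Add(144, Mul(Function('O')(-4, -7), Pow(Function('A')(1), -1))), 112) = Mul(Add(144, Mul(Add(2, Pow(-7, 2)), Pow(Add(9, Pow(1, 2), Mul(13, 1)), -1))), 112) = Mul(Add(144, Mul(Add(2, 49), Pow(Add(9, 1, 13), -1))), 112) = Mul(Add(144, Mul(51, Pow(23, -1))), 112) = Mul(Add(144, Mul(51, Rational(1, 23))), 112) = Mul(Add(144, Rational(51, 23)), 112) = Mul(Rational(3363, 23), 112) = Rational(376656, 23)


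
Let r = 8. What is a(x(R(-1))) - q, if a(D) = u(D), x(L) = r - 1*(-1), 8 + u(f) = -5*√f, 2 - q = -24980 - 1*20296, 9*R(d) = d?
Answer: -45301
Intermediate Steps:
R(d) = d/9
q = 45278 (q = 2 - (-24980 - 1*20296) = 2 - (-24980 - 20296) = 2 - 1*(-45276) = 2 + 45276 = 45278)
u(f) = -8 - 5*√f
x(L) = 9 (x(L) = 8 - 1*(-1) = 8 + 1 = 9)
a(D) = -8 - 5*√D
a(x(R(-1))) - q = (-8 - 5*√9) - 1*45278 = (-8 - 5*3) - 45278 = (-8 - 15) - 45278 = -23 - 45278 = -45301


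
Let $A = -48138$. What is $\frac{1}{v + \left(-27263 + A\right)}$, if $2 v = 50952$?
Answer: $- \frac{1}{49925} \approx -2.003 \cdot 10^{-5}$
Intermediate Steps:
$v = 25476$ ($v = \frac{1}{2} \cdot 50952 = 25476$)
$\frac{1}{v + \left(-27263 + A\right)} = \frac{1}{25476 - 75401} = \frac{1}{-49925} = - \frac{1}{49925}$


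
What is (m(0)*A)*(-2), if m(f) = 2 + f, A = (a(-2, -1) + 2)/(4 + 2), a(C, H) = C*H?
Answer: -8/3 ≈ -2.6667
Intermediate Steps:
A = ⅔ (A = (-2*(-1) + 2)/(4 + 2) = (2 + 2)/6 = 4*(⅙) = ⅔ ≈ 0.66667)
(m(0)*A)*(-2) = ((2 + 0)*(⅔))*(-2) = (2*(⅔))*(-2) = (4/3)*(-2) = -8/3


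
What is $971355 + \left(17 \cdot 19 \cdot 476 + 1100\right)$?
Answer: $1126203$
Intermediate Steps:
$971355 + \left(17 \cdot 19 \cdot 476 + 1100\right) = 971355 + \left(323 \cdot 476 + 1100\right) = 971355 + \left(153748 + 1100\right) = 971355 + 154848 = 1126203$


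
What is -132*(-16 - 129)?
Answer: 19140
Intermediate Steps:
-132*(-16 - 129) = -132*(-145) = 19140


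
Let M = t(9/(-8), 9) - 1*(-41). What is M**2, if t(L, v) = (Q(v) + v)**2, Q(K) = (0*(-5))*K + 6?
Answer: 70756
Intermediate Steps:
Q(K) = 6 (Q(K) = 0*K + 6 = 0 + 6 = 6)
t(L, v) = (6 + v)**2
M = 266 (M = (6 + 9)**2 - 1*(-41) = 15**2 + 41 = 225 + 41 = 266)
M**2 = 266**2 = 70756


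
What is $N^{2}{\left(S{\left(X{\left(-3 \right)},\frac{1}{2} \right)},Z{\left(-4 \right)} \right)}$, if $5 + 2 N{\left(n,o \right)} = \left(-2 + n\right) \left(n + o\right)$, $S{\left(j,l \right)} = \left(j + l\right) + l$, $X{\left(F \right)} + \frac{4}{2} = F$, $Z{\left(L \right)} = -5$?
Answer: $\frac{2401}{4} \approx 600.25$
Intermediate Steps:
$X{\left(F \right)} = -2 + F$
$S{\left(j,l \right)} = j + 2 l$
$N{\left(n,o \right)} = - \frac{5}{2} + \frac{\left(-2 + n\right) \left(n + o\right)}{2}$
$N^{2}{\left(S{\left(X{\left(-3 \right)},\frac{1}{2} \right)},Z{\left(-4 \right)} \right)} = \left(- \frac{5}{2} + \frac{\left(\left(-2 - 3\right) + \frac{2}{2}\right)^{2}}{2} - \left(\left(-2 - 3\right) + \frac{2}{2}\right) - -5 + \frac{1}{2} \left(\left(-2 - 3\right) + \frac{2}{2}\right) \left(-5\right)\right)^{2} = \left(- \frac{5}{2} + \frac{\left(-5 + 2 \cdot \frac{1}{2}\right)^{2}}{2} - \left(-5 + 2 \cdot \frac{1}{2}\right) + 5 + \frac{1}{2} \left(-5 + 2 \cdot \frac{1}{2}\right) \left(-5\right)\right)^{2} = \left(- \frac{5}{2} + \frac{\left(-5 + 1\right)^{2}}{2} - \left(-5 + 1\right) + 5 + \frac{1}{2} \left(-5 + 1\right) \left(-5\right)\right)^{2} = \left(- \frac{5}{2} + \frac{\left(-4\right)^{2}}{2} - -4 + 5 + \frac{1}{2} \left(-4\right) \left(-5\right)\right)^{2} = \left(- \frac{5}{2} + \frac{1}{2} \cdot 16 + 4 + 5 + 10\right)^{2} = \left(- \frac{5}{2} + 8 + 4 + 5 + 10\right)^{2} = \left(\frac{49}{2}\right)^{2} = \frac{2401}{4}$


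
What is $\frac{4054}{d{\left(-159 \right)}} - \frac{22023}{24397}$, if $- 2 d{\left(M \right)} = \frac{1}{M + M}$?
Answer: $\frac{62903836545}{24397} \approx 2.5783 \cdot 10^{6}$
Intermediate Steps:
$d{\left(M \right)} = - \frac{1}{4 M}$ ($d{\left(M \right)} = - \frac{1}{2 \left(M + M\right)} = - \frac{1}{2 \cdot 2 M} = - \frac{\frac{1}{2} \frac{1}{M}}{2} = - \frac{1}{4 M}$)
$\frac{4054}{d{\left(-159 \right)}} - \frac{22023}{24397} = \frac{4054}{\left(- \frac{1}{4}\right) \frac{1}{-159}} - \frac{22023}{24397} = \frac{4054}{\left(- \frac{1}{4}\right) \left(- \frac{1}{159}\right)} - \frac{22023}{24397} = 4054 \frac{1}{\frac{1}{636}} - \frac{22023}{24397} = 4054 \cdot 636 - \frac{22023}{24397} = 2578344 - \frac{22023}{24397} = \frac{62903836545}{24397}$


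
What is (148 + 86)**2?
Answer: 54756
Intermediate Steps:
(148 + 86)**2 = 234**2 = 54756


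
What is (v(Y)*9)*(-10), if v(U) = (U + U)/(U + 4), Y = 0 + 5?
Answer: -100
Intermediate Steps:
Y = 5
v(U) = 2*U/(4 + U) (v(U) = (2*U)/(4 + U) = 2*U/(4 + U))
(v(Y)*9)*(-10) = ((2*5/(4 + 5))*9)*(-10) = ((2*5/9)*9)*(-10) = ((2*5*(⅑))*9)*(-10) = ((10/9)*9)*(-10) = 10*(-10) = -100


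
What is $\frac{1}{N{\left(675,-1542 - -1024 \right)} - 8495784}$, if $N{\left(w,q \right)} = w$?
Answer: $- \frac{1}{8495109} \approx -1.1771 \cdot 10^{-7}$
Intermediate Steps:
$\frac{1}{N{\left(675,-1542 - -1024 \right)} - 8495784} = \frac{1}{675 - 8495784} = \frac{1}{-8495109} = - \frac{1}{8495109}$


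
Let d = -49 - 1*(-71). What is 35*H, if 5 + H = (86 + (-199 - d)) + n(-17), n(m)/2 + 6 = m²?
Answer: 14910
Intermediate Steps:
d = 22 (d = -49 + 71 = 22)
n(m) = -12 + 2*m²
H = 426 (H = -5 + ((86 + (-199 - 1*22)) + (-12 + 2*(-17)²)) = -5 + ((86 + (-199 - 22)) + (-12 + 2*289)) = -5 + ((86 - 221) + (-12 + 578)) = -5 + (-135 + 566) = -5 + 431 = 426)
35*H = 35*426 = 14910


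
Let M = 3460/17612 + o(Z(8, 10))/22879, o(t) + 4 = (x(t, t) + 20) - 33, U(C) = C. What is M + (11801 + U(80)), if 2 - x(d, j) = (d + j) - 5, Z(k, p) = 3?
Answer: 1196866951684/100736237 ≈ 11881.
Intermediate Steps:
x(d, j) = 7 - d - j (x(d, j) = 2 - ((d + j) - 5) = 2 - (-5 + d + j) = 2 + (5 - d - j) = 7 - d - j)
o(t) = -10 - 2*t (o(t) = -4 + (((7 - t - t) + 20) - 33) = -4 + (((7 - 2*t) + 20) - 33) = -4 + ((27 - 2*t) - 33) = -4 + (-6 - 2*t) = -10 - 2*t)
M = 19719887/100736237 (M = 3460/17612 + (-10 - 2*3)/22879 = 3460*(1/17612) + (-10 - 6)*(1/22879) = 865/4403 - 16*1/22879 = 865/4403 - 16/22879 = 19719887/100736237 ≈ 0.19576)
M + (11801 + U(80)) = 19719887/100736237 + (11801 + 80) = 19719887/100736237 + 11881 = 1196866951684/100736237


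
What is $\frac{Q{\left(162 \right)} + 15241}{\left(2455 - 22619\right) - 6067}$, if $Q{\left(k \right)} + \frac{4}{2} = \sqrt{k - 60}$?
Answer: $- \frac{15239}{26231} - \frac{\sqrt{102}}{26231} \approx -0.58134$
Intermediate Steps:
$Q{\left(k \right)} = -2 + \sqrt{-60 + k}$ ($Q{\left(k \right)} = -2 + \sqrt{k - 60} = -2 + \sqrt{-60 + k}$)
$\frac{Q{\left(162 \right)} + 15241}{\left(2455 - 22619\right) - 6067} = \frac{\left(-2 + \sqrt{-60 + 162}\right) + 15241}{\left(2455 - 22619\right) - 6067} = \frac{\left(-2 + \sqrt{102}\right) + 15241}{\left(2455 - 22619\right) - 6067} = \frac{15239 + \sqrt{102}}{-20164 - 6067} = \frac{15239 + \sqrt{102}}{-26231} = \left(15239 + \sqrt{102}\right) \left(- \frac{1}{26231}\right) = - \frac{15239}{26231} - \frac{\sqrt{102}}{26231}$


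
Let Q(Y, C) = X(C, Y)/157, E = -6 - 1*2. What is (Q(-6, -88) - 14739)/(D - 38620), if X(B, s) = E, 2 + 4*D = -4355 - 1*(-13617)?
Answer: 2314031/5699885 ≈ 0.40598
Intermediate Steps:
D = 2315 (D = -1/2 + (-4355 - 1*(-13617))/4 = -1/2 + (-4355 + 13617)/4 = -1/2 + (1/4)*9262 = -1/2 + 4631/2 = 2315)
E = -8 (E = -6 - 2 = -8)
X(B, s) = -8
Q(Y, C) = -8/157
(Q(-6, -88) - 14739)/(D - 38620) = (-8/157 - 14739)/(2315 - 38620) = -2314031/157/(-36305) = -2314031/157*(-1/36305) = 2314031/5699885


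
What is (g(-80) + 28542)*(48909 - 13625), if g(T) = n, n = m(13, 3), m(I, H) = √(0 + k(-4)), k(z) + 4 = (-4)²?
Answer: 1007075928 + 70568*√3 ≈ 1.0072e+9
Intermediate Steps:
k(z) = 12 (k(z) = -4 + (-4)² = -4 + 16 = 12)
m(I, H) = 2*√3 (m(I, H) = √(0 + 12) = √12 = 2*√3)
n = 2*√3 ≈ 3.4641
g(T) = 2*√3
(g(-80) + 28542)*(48909 - 13625) = (2*√3 + 28542)*(48909 - 13625) = (28542 + 2*√3)*35284 = 1007075928 + 70568*√3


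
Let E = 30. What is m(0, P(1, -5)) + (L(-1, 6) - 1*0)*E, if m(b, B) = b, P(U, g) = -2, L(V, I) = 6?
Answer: 180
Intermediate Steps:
m(0, P(1, -5)) + (L(-1, 6) - 1*0)*E = 0 + (6 - 1*0)*30 = 0 + (6 + 0)*30 = 0 + 6*30 = 0 + 180 = 180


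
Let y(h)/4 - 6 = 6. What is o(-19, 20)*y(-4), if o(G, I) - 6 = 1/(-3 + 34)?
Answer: 8976/31 ≈ 289.55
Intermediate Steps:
y(h) = 48 (y(h) = 24 + 4*6 = 24 + 24 = 48)
o(G, I) = 187/31 (o(G, I) = 6 + 1/(-3 + 34) = 6 + 1/31 = 187/31)
o(-19, 20)*y(-4) = (187/31)*48 = 8976/31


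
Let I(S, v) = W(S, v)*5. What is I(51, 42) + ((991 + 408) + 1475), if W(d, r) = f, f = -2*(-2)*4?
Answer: 2954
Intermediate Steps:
f = 16 (f = 4*4 = 16)
W(d, r) = 16
I(S, v) = 80 (I(S, v) = 16*5 = 80)
I(51, 42) + ((991 + 408) + 1475) = 80 + ((991 + 408) + 1475) = 80 + (1399 + 1475) = 80 + 2874 = 2954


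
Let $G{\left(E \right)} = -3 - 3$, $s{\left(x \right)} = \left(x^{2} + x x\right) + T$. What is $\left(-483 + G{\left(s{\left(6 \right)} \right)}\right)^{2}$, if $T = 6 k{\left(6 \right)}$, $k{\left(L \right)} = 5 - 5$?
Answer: $239121$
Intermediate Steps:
$k{\left(L \right)} = 0$
$T = 0$ ($T = 6 \cdot 0 = 0$)
$s{\left(x \right)} = 2 x^{2}$ ($s{\left(x \right)} = \left(x^{2} + x x\right) + 0 = \left(x^{2} + x^{2}\right) + 0 = 2 x^{2} + 0 = 2 x^{2}$)
$G{\left(E \right)} = -6$ ($G{\left(E \right)} = -3 - 3 = -6$)
$\left(-483 + G{\left(s{\left(6 \right)} \right)}\right)^{2} = \left(-483 - 6\right)^{2} = \left(-489\right)^{2} = 239121$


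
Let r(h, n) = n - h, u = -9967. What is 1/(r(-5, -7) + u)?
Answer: -1/9969 ≈ -0.00010031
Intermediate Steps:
1/(r(-5, -7) + u) = 1/((-7 - 1*(-5)) - 9967) = 1/((-7 + 5) - 9967) = 1/(-2 - 9967) = 1/(-9969) = -1/9969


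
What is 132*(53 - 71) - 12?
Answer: -2388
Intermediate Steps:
132*(53 - 71) - 12 = 132*(-18) - 12 = -2376 - 12 = -2388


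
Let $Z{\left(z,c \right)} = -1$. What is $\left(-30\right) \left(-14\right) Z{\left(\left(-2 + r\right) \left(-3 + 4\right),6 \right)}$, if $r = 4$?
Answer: $-420$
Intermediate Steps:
$\left(-30\right) \left(-14\right) Z{\left(\left(-2 + r\right) \left(-3 + 4\right),6 \right)} = \left(-30\right) \left(-14\right) \left(-1\right) = 420 \left(-1\right) = -420$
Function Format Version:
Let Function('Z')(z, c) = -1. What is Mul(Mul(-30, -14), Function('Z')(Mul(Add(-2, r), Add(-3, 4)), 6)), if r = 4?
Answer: -420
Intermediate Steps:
Mul(Mul(-30, -14), Function('Z')(Mul(Add(-2, r), Add(-3, 4)), 6)) = Mul(Mul(-30, -14), -1) = Mul(420, -1) = -420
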